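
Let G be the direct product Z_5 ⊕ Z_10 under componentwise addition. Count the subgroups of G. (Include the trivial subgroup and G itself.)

|G| = 50, so by Lagrange every subgroup order divides 50. Divisors: 1, 2, 5, 10, 25, 50.
Subgroups by order — order 1: 1; order 2: 1; order 5: 6; order 10: 6; order 25: 1; order 50: 1.
Total: 1 + 1 + 6 + 6 + 1 + 1 = 16.

16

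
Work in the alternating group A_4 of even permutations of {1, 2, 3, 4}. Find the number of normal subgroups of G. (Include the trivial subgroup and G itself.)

G has 10 subgroups. Checking conjugation-invariance by order — order 1: 1/1 normal; order 2: 0/3 normal; order 3: 0/4 normal; order 4: 1/1 normal; order 12: 1/1 normal.
Total normal subgroups: 3.

3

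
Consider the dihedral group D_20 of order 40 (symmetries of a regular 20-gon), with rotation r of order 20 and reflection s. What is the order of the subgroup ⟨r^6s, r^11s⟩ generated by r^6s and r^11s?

8

|⟨r^6s⟩| = 2 and |⟨r^11s⟩| = 2, so |H| is a multiple of lcm(2, 2) = 2 and divides |G| = 40.
Closing under the operation: H = {e, r^5, r^10, r^15, rs, r^6s, r^11s, r^16s}, so |H| = 8.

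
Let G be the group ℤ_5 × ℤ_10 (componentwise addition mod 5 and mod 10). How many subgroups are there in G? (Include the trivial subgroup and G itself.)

|G| = 50, so by Lagrange every subgroup order divides 50. Divisors: 1, 2, 5, 10, 25, 50.
Subgroups by order — order 1: 1; order 2: 1; order 5: 6; order 10: 6; order 25: 1; order 50: 1.
Total: 1 + 1 + 6 + 6 + 1 + 1 = 16.

16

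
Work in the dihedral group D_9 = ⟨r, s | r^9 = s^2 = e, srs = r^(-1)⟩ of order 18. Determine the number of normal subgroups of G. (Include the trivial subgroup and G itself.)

G has 16 subgroups. Checking conjugation-invariance by order — order 1: 1/1 normal; order 2: 0/9 normal; order 3: 1/1 normal; order 6: 0/3 normal; order 9: 1/1 normal; order 18: 1/1 normal.
Total normal subgroups: 4.

4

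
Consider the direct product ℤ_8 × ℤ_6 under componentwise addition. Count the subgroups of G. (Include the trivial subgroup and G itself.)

22

|G| = 48, so by Lagrange every subgroup order divides 48. Divisors: 1, 2, 3, 4, 6, 8, 12, 16, 24, 48.
Subgroups by order — order 1: 1; order 2: 3; order 3: 1; order 4: 3; order 6: 3; order 8: 3; order 12: 3; order 16: 1; order 24: 3; order 48: 1.
Total: 1 + 3 + 1 + 3 + 3 + 3 + 3 + 1 + 3 + 1 = 22.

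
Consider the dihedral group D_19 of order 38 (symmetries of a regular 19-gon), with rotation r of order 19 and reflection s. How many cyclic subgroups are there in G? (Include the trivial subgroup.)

21

A cyclic subgroup of order d is generated by each of its φ(d) elements of order d, so the cyclic subgroups of order d number (#elements of order d)/φ(d).
Cyclic subgroups by order — order 1: 1; order 2: 19; order 19: 1.
Total: 21.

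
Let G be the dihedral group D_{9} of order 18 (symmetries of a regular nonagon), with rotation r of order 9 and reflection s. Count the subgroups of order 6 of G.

|G| = 18 and 6 | 18, so subgroups of order 6 are possible by Lagrange.
The subgroups of order 6 are: {e, r^3, r^6, r^2s, r^5s, r^8s}; {e, r^3, r^6, s, r^3s, r^6s}; {e, r^3, r^6, rs, r^4s, r^7s}.
So G has 3 subgroups of order 6.

3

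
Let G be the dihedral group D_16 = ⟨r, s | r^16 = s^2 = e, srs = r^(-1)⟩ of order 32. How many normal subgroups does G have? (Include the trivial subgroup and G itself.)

G has 36 subgroups. Checking conjugation-invariance by order — order 1: 1/1 normal; order 2: 1/17 normal; order 4: 1/9 normal; order 8: 1/5 normal; order 16: 3/3 normal; order 32: 1/1 normal.
Total normal subgroups: 8.

8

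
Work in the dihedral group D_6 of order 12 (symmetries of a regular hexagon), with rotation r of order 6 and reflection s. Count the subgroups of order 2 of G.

7

|G| = 12 and 2 | 12, so subgroups of order 2 are possible by Lagrange.
The subgroups of order 2 are: {e, r^2s}; {e, r^3}; {e, r^3s}; {e, r^4s}; … (7 in all).
So G has 7 subgroups of order 2.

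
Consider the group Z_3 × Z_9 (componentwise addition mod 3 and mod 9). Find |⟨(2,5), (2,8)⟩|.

|⟨(2,5)⟩| = 9 and |⟨(2,8)⟩| = 9, so |H| is a multiple of lcm(9, 9) = 9 and divides |G| = 27.
Closing under the operation: H = {(0,0), (0,3), (0,6), (1,1), (1,4), (1,7), (2,2), (2,5), (2,8)}, so |H| = 9.

9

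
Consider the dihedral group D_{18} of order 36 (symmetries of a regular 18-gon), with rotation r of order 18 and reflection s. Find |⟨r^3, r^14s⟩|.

|⟨r^3⟩| = 6 and |⟨r^14s⟩| = 2, so |H| is a multiple of lcm(6, 2) = 6 and divides |G| = 36.
Closing under the operation: H = {e, r^3, r^6, r^9, r^12, r^15, r^2s, r^5s, r^8s, r^11s, r^14s, r^17s}, so |H| = 12.

12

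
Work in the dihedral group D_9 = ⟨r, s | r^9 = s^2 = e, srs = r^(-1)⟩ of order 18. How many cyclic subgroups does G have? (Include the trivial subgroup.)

Group the elements of G by the cyclic subgroup they generate; each cyclic subgroup of order d accounts for φ(d) elements.
Cyclic subgroups by order — order 1: 1; order 2: 9; order 3: 1; order 9: 1.
Total: 12.

12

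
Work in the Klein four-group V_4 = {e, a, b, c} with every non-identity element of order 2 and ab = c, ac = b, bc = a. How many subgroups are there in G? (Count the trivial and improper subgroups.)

5

|G| = 4, so by Lagrange every subgroup order divides 4. Divisors: 1, 2, 4.
Subgroups by order — order 1: 1; order 2: 3; order 4: 1.
Total: 1 + 3 + 1 = 5.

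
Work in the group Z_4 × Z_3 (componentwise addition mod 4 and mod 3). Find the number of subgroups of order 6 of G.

|G| = 12 and 6 | 12, so subgroups of order 6 are possible by Lagrange.
The subgroups of order 6 are: {(0,0), (0,1), (0,2), (2,0), (2,1), (2,2)}.
So G has 1 subgroup of order 6.

1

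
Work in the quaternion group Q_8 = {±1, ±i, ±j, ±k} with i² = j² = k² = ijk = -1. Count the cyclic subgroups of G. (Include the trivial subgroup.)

5

Group the elements of G by the cyclic subgroup they generate; each cyclic subgroup of order d accounts for φ(d) elements.
Cyclic subgroups by order — order 1: 1; order 2: 1; order 4: 3.
Total: 5.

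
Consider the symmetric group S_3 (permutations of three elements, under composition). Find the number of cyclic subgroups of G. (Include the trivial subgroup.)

5

A cyclic subgroup of order d is generated by each of its φ(d) elements of order d, so the cyclic subgroups of order d number (#elements of order d)/φ(d).
Cyclic subgroups by order — order 1: 1; order 2: 3; order 3: 1.
Total: 5.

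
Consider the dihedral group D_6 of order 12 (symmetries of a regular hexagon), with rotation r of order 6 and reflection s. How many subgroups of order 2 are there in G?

7

|G| = 12 and 2 | 12, so subgroups of order 2 are possible by Lagrange.
The subgroups of order 2 are: {e, r^2s}; {e, r^3}; {e, r^3s}; {e, r^4s}; … (7 in all).
So G has 7 subgroups of order 2.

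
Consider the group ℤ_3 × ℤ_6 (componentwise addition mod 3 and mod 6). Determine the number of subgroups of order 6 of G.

4

|G| = 18 and 6 | 18, so subgroups of order 6 are possible by Lagrange.
The subgroups of order 6 are: {(0,0), (0,1), (0,2), (0,3), (0,4), (0,5)}; {(0,0), (0,3), (1,0), (1,3), (2,0), (2,3)}; {(0,0), (0,3), (1,1), (1,4), (2,2), (2,5)}; {(0,0), (0,3), (1,2), (1,5), (2,1), (2,4)}.
So G has 4 subgroups of order 6.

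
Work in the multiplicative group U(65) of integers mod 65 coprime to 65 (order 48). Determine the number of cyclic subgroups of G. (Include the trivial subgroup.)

20

A cyclic subgroup of order d is generated by each of its φ(d) elements of order d, so the cyclic subgroups of order d number (#elements of order d)/φ(d).
Cyclic subgroups by order — order 1: 1; order 2: 3; order 3: 1; order 4: 6; order 6: 3; order 12: 6.
Total: 20.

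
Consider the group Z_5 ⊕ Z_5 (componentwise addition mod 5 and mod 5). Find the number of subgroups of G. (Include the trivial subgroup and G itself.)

8

|G| = 25, so by Lagrange every subgroup order divides 25. Divisors: 1, 5, 25.
Subgroups by order — order 1: 1; order 5: 6; order 25: 1.
Total: 1 + 6 + 1 = 8.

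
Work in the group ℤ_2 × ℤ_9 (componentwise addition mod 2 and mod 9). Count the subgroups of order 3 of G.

1

|G| = 18 and 3 | 18, so subgroups of order 3 are possible by Lagrange.
The subgroups of order 3 are: {(0,0), (0,3), (0,6)}.
So G has 1 subgroup of order 3.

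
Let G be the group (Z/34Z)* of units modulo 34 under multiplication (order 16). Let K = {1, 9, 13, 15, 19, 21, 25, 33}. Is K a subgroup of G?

Yes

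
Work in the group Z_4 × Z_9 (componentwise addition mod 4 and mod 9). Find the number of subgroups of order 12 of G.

|G| = 36 and 12 | 36, so subgroups of order 12 are possible by Lagrange.
The subgroups of order 12 are: {(0,0), (0,3), (0,6), (1,0), (1,3), (1,6), (2,0), (2,3), (2,6), (3,0), (3,3), (3,6)}.
So G has 1 subgroup of order 12.

1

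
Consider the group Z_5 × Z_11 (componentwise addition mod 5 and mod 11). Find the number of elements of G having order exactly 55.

An element (a,b) has order lcm(ord(a), ord(b)); count pairs with lcm equal to 55.
Enumerating gives 40 such elements.

40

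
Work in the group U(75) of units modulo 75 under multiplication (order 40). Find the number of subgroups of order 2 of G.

|G| = 40 and 2 | 40, so subgroups of order 2 are possible by Lagrange.
The subgroups of order 2 are: {1, 26}; {1, 49}; {1, 74}.
So G has 3 subgroups of order 2.

3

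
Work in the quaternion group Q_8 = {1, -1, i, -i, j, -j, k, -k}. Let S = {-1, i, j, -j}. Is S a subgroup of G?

The identity 1 ∉ S, so S is not a subgroup.

No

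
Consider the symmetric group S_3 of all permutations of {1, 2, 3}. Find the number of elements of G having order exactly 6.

0

No element of G has order 6 (even though 6 | 6).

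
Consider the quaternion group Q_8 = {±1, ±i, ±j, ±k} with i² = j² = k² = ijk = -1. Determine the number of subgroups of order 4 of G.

3

|G| = 8 and 4 | 8, so subgroups of order 4 are possible by Lagrange.
The subgroups of order 4 are: {1, -1, i, -i}; {1, -1, j, -j}; {1, -1, k, -k}.
So G has 3 subgroups of order 4.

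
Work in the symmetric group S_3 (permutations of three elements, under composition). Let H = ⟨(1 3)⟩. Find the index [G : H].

3

|⟨(1 3)⟩| = 2 and |G| = 6.
By Lagrange, [G : H] = |G|/|H| = 6/2 = 3.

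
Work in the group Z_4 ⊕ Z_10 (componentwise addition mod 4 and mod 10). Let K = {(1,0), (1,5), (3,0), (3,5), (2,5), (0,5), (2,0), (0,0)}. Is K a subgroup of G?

|K| = 8 divides |G| = 40, consistent with Lagrange.
K contains the identity, every element's inverse is in K, and K is closed under +: it is a subgroup.

Yes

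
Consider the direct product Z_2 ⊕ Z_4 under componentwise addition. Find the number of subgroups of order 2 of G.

|G| = 8 and 2 | 8, so subgroups of order 2 are possible by Lagrange.
The subgroups of order 2 are: {(0,0), (0,2)}; {(0,0), (1,0)}; {(0,0), (1,2)}.
So G has 3 subgroups of order 2.

3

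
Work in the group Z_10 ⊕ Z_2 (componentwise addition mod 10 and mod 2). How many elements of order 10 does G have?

12

An element (a,b) has order lcm(ord(a), ord(b)); count pairs with lcm equal to 10.
Enumerating gives 12 such elements.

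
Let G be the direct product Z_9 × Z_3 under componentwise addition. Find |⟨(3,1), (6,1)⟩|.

9

|⟨(3,1)⟩| = 3 and |⟨(6,1)⟩| = 3, so |H| is a multiple of lcm(3, 3) = 3 and divides |G| = 27.
Closing under the operation: H = {(0,0), (0,1), (0,2), (3,0), (3,1), (3,2), (6,0), (6,1), (6,2)}, so |H| = 9.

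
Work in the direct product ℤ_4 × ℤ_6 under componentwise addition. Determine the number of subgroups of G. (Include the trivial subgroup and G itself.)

|G| = 24, so by Lagrange every subgroup order divides 24. Divisors: 1, 2, 3, 4, 6, 8, 12, 24.
Subgroups by order — order 1: 1; order 2: 3; order 3: 1; order 4: 3; order 6: 3; order 8: 1; order 12: 3; order 24: 1.
Total: 1 + 3 + 1 + 3 + 3 + 1 + 3 + 1 = 16.

16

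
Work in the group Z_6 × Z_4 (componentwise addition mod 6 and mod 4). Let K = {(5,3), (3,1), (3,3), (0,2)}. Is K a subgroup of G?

The identity (0,0) ∉ K, so K is not a subgroup.

No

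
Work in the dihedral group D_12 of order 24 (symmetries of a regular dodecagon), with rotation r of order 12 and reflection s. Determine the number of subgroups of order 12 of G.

|G| = 24 and 12 | 24, so subgroups of order 12 are possible by Lagrange.
The subgroups of order 12 are: {e, r, r^2, r^3, r^4, r^5, r^6, r^7, r^8, r^9, r^10, r^11}; {e, r^2, r^4, r^6, r^8, r^10, s, r^2s, r^4s, r^6s, r^8s, r^10s}; {e, r^2, r^4, r^6, r^8, r^10, rs, r^3s, r^5s, r^7s, r^9s, r^11s}.
So G has 3 subgroups of order 12.

3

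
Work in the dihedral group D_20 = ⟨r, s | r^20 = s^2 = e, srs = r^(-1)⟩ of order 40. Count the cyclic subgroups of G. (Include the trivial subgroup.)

26

Each element a generates a cyclic subgroup ⟨a⟩; distinct elements may generate the same one (a cyclic group of order d has φ(d) generators).
Cyclic subgroups by order — order 1: 1; order 2: 21; order 4: 1; order 5: 1; order 10: 1; order 20: 1.
Total: 26.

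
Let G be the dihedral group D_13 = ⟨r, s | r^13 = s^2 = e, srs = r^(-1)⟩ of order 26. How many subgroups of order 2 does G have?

13

|G| = 26 and 2 | 26, so subgroups of order 2 are possible by Lagrange.
The subgroups of order 2 are: {e, r^10s}; {e, r^11s}; {e, r^12s}; {e, r^2s}; … (13 in all).
So G has 13 subgroups of order 2.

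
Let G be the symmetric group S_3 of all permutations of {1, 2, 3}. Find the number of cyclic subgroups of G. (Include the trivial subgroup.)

A cyclic subgroup of order d is generated by each of its φ(d) elements of order d, so the cyclic subgroups of order d number (#elements of order d)/φ(d).
Cyclic subgroups by order — order 1: 1; order 2: 3; order 3: 1.
Total: 5.

5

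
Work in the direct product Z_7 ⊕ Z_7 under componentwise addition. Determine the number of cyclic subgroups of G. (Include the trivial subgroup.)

A cyclic subgroup of order d is generated by each of its φ(d) elements of order d, so the cyclic subgroups of order d number (#elements of order d)/φ(d).
Cyclic subgroups by order — order 1: 1; order 7: 8.
Total: 9.

9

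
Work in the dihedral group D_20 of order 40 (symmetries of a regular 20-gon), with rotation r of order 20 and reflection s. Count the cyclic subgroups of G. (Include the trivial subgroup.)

26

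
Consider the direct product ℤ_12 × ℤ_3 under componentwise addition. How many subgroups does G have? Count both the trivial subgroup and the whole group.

|G| = 36, so by Lagrange every subgroup order divides 36. Divisors: 1, 2, 3, 4, 6, 9, 12, 18, 36.
Subgroups by order — order 1: 1; order 2: 1; order 3: 4; order 4: 1; order 6: 4; order 9: 1; order 12: 4; order 18: 1; order 36: 1.
Total: 1 + 1 + 4 + 1 + 4 + 1 + 4 + 1 + 1 = 18.

18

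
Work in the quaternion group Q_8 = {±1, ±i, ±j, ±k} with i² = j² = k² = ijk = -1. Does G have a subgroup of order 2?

Yes

2 | 8. A subgroup of order 2 is {1, -1}.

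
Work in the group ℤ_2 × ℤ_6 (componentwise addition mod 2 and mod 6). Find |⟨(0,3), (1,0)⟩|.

4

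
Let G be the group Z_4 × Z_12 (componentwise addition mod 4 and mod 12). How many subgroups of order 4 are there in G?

7

|G| = 48 and 4 | 48, so subgroups of order 4 are possible by Lagrange.
The subgroups of order 4 are: {(0,0), (0,3), (0,6), (0,9)}; {(0,0), (0,6), (2,0), (2,6)}; {(0,0), (0,6), (2,3), (2,9)}; {(0,0), (1,0), (2,0), (3,0)}; … (7 in all).
So G has 7 subgroups of order 4.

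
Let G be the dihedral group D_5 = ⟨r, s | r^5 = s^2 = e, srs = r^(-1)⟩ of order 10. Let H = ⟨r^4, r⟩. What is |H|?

|⟨r^4⟩| = 5 and |⟨r⟩| = 5, so |H| is a multiple of lcm(5, 5) = 5 and divides |G| = 10.
Closing under the operation: H = {e, r, r^2, r^3, r^4}, so |H| = 5.

5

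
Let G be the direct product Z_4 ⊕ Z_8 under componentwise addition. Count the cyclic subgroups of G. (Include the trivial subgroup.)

14

Group the elements of G by the cyclic subgroup they generate; each cyclic subgroup of order d accounts for φ(d) elements.
Cyclic subgroups by order — order 1: 1; order 2: 3; order 4: 6; order 8: 4.
Total: 14.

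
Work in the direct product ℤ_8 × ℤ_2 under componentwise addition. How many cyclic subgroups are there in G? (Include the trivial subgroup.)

Each element a generates a cyclic subgroup ⟨a⟩; distinct elements may generate the same one (a cyclic group of order d has φ(d) generators).
Cyclic subgroups by order — order 1: 1; order 2: 3; order 4: 2; order 8: 2.
Total: 8.

8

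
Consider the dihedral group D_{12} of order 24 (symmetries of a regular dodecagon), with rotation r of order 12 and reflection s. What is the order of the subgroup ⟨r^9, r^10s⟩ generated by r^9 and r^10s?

8

|⟨r^9⟩| = 4 and |⟨r^10s⟩| = 2, so |H| is a multiple of lcm(4, 2) = 4 and divides |G| = 24.
Closing under the operation: H = {e, r^3, r^6, r^9, rs, r^4s, r^7s, r^10s}, so |H| = 8.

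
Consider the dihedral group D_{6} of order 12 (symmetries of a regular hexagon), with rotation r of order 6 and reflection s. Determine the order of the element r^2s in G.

2

Computing powers of r^2s: the smallest k with (r^2s)^k = e is k = 2.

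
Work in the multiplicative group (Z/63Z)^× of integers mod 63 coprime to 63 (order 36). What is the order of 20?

Compute successive powers of 20 mod 63: 20, 22, 62, 43, 41, 1; 20^6 ≡ 1 (mod 63).
So |⟨20⟩| = 6.

6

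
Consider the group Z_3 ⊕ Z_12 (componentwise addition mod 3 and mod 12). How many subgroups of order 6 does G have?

4

|G| = 36 and 6 | 36, so subgroups of order 6 are possible by Lagrange.
The subgroups of order 6 are: {(0,0), (0,2), (0,4), (0,6), (0,8), (0,10)}; {(0,0), (0,6), (1,0), (1,6), (2,0), (2,6)}; {(0,0), (0,6), (1,4), (1,10), (2,2), (2,8)}; {(0,0), (0,6), (1,2), (1,8), (2,4), (2,10)}.
So G has 4 subgroups of order 6.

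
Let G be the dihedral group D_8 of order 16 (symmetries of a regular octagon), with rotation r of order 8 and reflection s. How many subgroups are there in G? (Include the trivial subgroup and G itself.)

19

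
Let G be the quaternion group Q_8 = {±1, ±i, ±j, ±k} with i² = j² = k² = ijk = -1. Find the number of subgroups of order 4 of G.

|G| = 8 and 4 | 8, so subgroups of order 4 are possible by Lagrange.
The subgroups of order 4 are: {1, -1, i, -i}; {1, -1, j, -j}; {1, -1, k, -k}.
So G has 3 subgroups of order 4.

3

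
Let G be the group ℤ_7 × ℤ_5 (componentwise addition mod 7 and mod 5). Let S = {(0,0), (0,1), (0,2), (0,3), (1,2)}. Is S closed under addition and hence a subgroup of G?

No

(0,1) ∈ S but its inverse (0,4) ∉ S, so S is not a subgroup.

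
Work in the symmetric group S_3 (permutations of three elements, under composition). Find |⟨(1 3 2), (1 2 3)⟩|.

|⟨(1 3 2)⟩| = 3 and |⟨(1 2 3)⟩| = 3, so |H| is a multiple of lcm(3, 3) = 3 and divides |G| = 6.
Closing under the operation: H = {e, (1 2 3), (1 3 2)}, so |H| = 3.

3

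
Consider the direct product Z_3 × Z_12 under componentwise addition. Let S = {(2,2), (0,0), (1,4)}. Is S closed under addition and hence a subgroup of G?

(2,2) ∈ S but its inverse (1,10) ∉ S, so S is not a subgroup.

No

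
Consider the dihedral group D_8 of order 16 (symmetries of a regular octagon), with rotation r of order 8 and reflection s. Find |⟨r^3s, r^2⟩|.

|⟨r^3s⟩| = 2 and |⟨r^2⟩| = 4, so |H| is a multiple of lcm(2, 4) = 4 and divides |G| = 16.
Closing under the operation: H = {e, r^2, r^4, r^6, rs, r^3s, r^5s, r^7s}, so |H| = 8.

8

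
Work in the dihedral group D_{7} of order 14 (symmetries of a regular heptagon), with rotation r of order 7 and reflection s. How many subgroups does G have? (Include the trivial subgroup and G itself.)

10

|G| = 14, so by Lagrange every subgroup order divides 14. Divisors: 1, 2, 7, 14.
Subgroups by order — order 1: 1; order 2: 7; order 7: 1; order 14: 1.
Total: 1 + 7 + 1 + 1 = 10.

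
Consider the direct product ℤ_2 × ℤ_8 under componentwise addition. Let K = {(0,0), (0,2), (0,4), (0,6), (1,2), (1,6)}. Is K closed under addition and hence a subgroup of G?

No

|K| = 6 does not divide |G| = 16, so by Lagrange K is not a subgroup.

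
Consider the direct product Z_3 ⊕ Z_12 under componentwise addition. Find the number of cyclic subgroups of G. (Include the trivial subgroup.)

15

Each element a generates a cyclic subgroup ⟨a⟩; distinct elements may generate the same one (a cyclic group of order d has φ(d) generators).
Cyclic subgroups by order — order 1: 1; order 2: 1; order 3: 4; order 4: 1; order 6: 4; order 12: 4.
Total: 15.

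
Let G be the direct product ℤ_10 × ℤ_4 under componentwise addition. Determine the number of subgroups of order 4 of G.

|G| = 40 and 4 | 40, so subgroups of order 4 are possible by Lagrange.
The subgroups of order 4 are: {(0,0), (0,1), (0,2), (0,3)}; {(0,0), (0,2), (5,0), (5,2)}; {(0,0), (0,2), (5,1), (5,3)}.
So G has 3 subgroups of order 4.

3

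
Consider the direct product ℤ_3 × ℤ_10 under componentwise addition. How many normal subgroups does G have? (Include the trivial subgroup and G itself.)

8

G is abelian, so every subgroup is normal.
G has 8 subgroups in total, hence 8 normal subgroups.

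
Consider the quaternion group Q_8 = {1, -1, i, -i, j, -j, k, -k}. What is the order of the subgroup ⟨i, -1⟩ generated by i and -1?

4

|⟨i⟩| = 4 and |⟨-1⟩| = 2, so |H| is a multiple of lcm(4, 2) = 4 and divides |G| = 8.
Closing under the operation: H = {1, -1, i, -i}, so |H| = 4.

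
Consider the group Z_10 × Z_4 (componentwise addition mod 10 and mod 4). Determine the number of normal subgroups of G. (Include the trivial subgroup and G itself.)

16

G is abelian, so every subgroup is normal.
G has 16 subgroups in total, hence 16 normal subgroups.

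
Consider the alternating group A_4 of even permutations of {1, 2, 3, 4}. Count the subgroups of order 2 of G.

|G| = 12 and 2 | 12, so subgroups of order 2 are possible by Lagrange.
The subgroups of order 2 are: {e, (1 2)(3 4)}; {e, (1 3)(2 4)}; {e, (1 4)(2 3)}.
So G has 3 subgroups of order 2.

3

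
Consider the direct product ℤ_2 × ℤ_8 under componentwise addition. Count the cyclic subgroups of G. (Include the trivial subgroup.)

Each element a generates a cyclic subgroup ⟨a⟩; distinct elements may generate the same one (a cyclic group of order d has φ(d) generators).
Cyclic subgroups by order — order 1: 1; order 2: 3; order 4: 2; order 8: 2.
Total: 8.

8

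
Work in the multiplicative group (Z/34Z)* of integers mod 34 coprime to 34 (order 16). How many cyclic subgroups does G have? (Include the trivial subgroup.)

Group the elements of G by the cyclic subgroup they generate; each cyclic subgroup of order d accounts for φ(d) elements.
Cyclic subgroups by order — order 1: 1; order 2: 1; order 4: 1; order 8: 1; order 16: 1.
Total: 5.

5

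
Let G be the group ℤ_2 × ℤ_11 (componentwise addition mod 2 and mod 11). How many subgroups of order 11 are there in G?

1

|G| = 22 and 11 | 22, so subgroups of order 11 are possible by Lagrange.
The subgroups of order 11 are: {(0,0), (0,1), (0,2), (0,3), (0,4), (0,5), (0,6), (0,7), (0,8), (0,9), (0,10)}.
So G has 1 subgroup of order 11.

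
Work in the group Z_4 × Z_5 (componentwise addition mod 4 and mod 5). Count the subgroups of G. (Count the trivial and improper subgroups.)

|G| = 20, so by Lagrange every subgroup order divides 20. Divisors: 1, 2, 4, 5, 10, 20.
Subgroups by order — order 1: 1; order 2: 1; order 4: 1; order 5: 1; order 10: 1; order 20: 1.
Total: 1 + 1 + 1 + 1 + 1 + 1 = 6.

6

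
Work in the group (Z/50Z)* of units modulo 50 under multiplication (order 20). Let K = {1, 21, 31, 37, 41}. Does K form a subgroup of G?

No

37 ∈ K but its inverse 23 ∉ K, so K is not a subgroup.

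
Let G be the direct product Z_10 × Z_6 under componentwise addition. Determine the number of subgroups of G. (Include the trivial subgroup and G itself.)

20

|G| = 60, so by Lagrange every subgroup order divides 60. Divisors: 1, 2, 3, 4, 5, 6, 10, 12, 15, 20, 30, 60.
Subgroups by order — order 1: 1; order 2: 3; order 3: 1; order 4: 1; order 5: 1; order 6: 3; order 10: 3; order 12: 1; order 15: 1; order 20: 1; order 30: 3; order 60: 1.
Total: 1 + 3 + 1 + 1 + 1 + 3 + 3 + 1 + 1 + 1 + 3 + 1 = 20.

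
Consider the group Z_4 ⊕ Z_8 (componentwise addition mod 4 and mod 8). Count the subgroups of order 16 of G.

3

|G| = 32 and 16 | 32, so subgroups of order 16 are possible by Lagrange.
The subgroups of order 16 are: {(0,0), (0,1), (0,2), (0,3), (0,4), (0,5), (0,6), (0,7), (2,0), (2,1), (2,2), (2,3), (2,4), (2,5), (2,6), (2,7)}; {(0,0), (0,2), (0,4), (0,6), (1,0), (1,2), (1,4), (1,6), (2,0), (2,2), (2,4), (2,6), (3,0), (3,2), (3,4), (3,6)}; {(0,0), (0,2), (0,4), (0,6), (1,1), (1,3), (1,5), (1,7), (2,0), (2,2), (2,4), (2,6), (3,1), (3,3), (3,5), (3,7)}.
So G has 3 subgroups of order 16.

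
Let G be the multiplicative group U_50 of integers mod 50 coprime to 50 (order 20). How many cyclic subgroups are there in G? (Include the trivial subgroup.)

A cyclic subgroup of order d is generated by each of its φ(d) elements of order d, so the cyclic subgroups of order d number (#elements of order d)/φ(d).
Cyclic subgroups by order — order 1: 1; order 2: 1; order 4: 1; order 5: 1; order 10: 1; order 20: 1.
Total: 6.

6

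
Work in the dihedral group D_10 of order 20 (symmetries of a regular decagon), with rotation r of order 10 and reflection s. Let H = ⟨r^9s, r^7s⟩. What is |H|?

|⟨r^9s⟩| = 2 and |⟨r^7s⟩| = 2, so |H| is a multiple of lcm(2, 2) = 2 and divides |G| = 20.
Closing under the operation: H = {e, r^2, r^4, r^6, r^8, rs, r^3s, r^5s, r^7s, r^9s}, so |H| = 10.

10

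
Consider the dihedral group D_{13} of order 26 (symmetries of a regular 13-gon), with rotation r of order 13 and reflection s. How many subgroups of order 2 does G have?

13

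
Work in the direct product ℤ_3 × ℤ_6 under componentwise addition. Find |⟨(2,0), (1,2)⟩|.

9

|⟨(2,0)⟩| = 3 and |⟨(1,2)⟩| = 3, so |H| is a multiple of lcm(3, 3) = 3 and divides |G| = 18.
Closing under the operation: H = {(0,0), (0,2), (0,4), (1,0), (1,2), (1,4), (2,0), (2,2), (2,4)}, so |H| = 9.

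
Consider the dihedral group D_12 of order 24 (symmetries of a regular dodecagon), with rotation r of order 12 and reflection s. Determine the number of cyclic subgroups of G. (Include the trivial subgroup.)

18

Group the elements of G by the cyclic subgroup they generate; each cyclic subgroup of order d accounts for φ(d) elements.
Cyclic subgroups by order — order 1: 1; order 2: 13; order 3: 1; order 4: 1; order 6: 1; order 12: 1.
Total: 18.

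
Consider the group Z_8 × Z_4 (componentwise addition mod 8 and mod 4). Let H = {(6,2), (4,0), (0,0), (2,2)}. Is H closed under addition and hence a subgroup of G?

Yes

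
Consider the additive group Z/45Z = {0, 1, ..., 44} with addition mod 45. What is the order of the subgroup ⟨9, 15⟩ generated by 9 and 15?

15

|⟨9⟩| = 5 and |⟨15⟩| = 3, so |H| is a multiple of lcm(5, 3) = 15 and divides |G| = 45.
Closing under the operation: H = {0, 3, 6, 9, 12, 15, 18, 21, 24, 27, 30, 33, 36, 39, 42}, so |H| = 15.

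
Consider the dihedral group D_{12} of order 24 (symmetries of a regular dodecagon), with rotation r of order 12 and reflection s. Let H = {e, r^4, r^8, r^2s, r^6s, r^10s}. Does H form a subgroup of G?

Yes

|H| = 6 divides |G| = 24, consistent with Lagrange.
H contains the identity, every element's inverse is in H, and H is closed under ·: it is a subgroup.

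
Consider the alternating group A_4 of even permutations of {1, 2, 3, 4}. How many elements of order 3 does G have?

The elements of order 3 are: (2 3 4), (2 4 3), (1 2 3), (1 2 4), (1 3 2), (1 3 4), (1 4 2), (1 4 3).
That's 8.

8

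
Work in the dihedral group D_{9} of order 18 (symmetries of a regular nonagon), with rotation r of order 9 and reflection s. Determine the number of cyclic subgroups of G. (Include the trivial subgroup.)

12

Group the elements of G by the cyclic subgroup they generate; each cyclic subgroup of order d accounts for φ(d) elements.
Cyclic subgroups by order — order 1: 1; order 2: 9; order 3: 1; order 9: 1.
Total: 12.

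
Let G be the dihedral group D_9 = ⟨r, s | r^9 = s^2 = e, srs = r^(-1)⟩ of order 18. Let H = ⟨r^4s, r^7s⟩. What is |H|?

|⟨r^4s⟩| = 2 and |⟨r^7s⟩| = 2, so |H| is a multiple of lcm(2, 2) = 2 and divides |G| = 18.
Closing under the operation: H = {e, r^3, r^6, rs, r^4s, r^7s}, so |H| = 6.

6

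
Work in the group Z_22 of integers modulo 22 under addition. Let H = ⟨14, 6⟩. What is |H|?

11

|⟨14⟩| = 11 and |⟨6⟩| = 11, so |H| is a multiple of lcm(11, 11) = 11 and divides |G| = 22.
Closing under the operation: H = {0, 2, 4, 6, 8, 10, 12, 14, 16, 18, 20}, so |H| = 11.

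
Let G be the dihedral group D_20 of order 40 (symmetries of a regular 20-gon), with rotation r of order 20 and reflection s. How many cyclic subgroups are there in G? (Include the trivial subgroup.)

A cyclic subgroup of order d is generated by each of its φ(d) elements of order d, so the cyclic subgroups of order d number (#elements of order d)/φ(d).
Cyclic subgroups by order — order 1: 1; order 2: 21; order 4: 1; order 5: 1; order 10: 1; order 20: 1.
Total: 26.

26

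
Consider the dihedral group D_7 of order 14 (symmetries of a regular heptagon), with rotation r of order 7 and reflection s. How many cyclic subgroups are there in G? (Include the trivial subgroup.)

9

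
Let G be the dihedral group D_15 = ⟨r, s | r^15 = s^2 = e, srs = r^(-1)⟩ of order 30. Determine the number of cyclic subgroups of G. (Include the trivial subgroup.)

19

A cyclic subgroup of order d is generated by each of its φ(d) elements of order d, so the cyclic subgroups of order d number (#elements of order d)/φ(d).
Cyclic subgroups by order — order 1: 1; order 2: 15; order 3: 1; order 5: 1; order 15: 1.
Total: 19.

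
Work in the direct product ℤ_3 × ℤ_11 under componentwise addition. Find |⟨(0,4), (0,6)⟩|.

11

|⟨(0,4)⟩| = 11 and |⟨(0,6)⟩| = 11, so |H| is a multiple of lcm(11, 11) = 11 and divides |G| = 33.
Closing under the operation: H = {(0,0), (0,1), (0,2), (0,3), (0,4), (0,5), (0,6), (0,7), (0,8), (0,9), (0,10)}, so |H| = 11.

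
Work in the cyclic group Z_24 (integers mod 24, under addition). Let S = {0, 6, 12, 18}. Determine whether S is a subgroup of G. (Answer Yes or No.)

Yes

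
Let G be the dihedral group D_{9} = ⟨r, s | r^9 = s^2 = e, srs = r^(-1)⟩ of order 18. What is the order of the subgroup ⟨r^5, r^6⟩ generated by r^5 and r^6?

|⟨r^5⟩| = 9 and |⟨r^6⟩| = 3, so |H| is a multiple of lcm(9, 3) = 9 and divides |G| = 18.
Closing under the operation: H = {e, r, r^2, r^3, r^4, r^5, r^6, r^7, r^8}, so |H| = 9.

9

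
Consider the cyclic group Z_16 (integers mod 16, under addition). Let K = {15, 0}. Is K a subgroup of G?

No

15 ∈ K but its inverse 1 ∉ K, so K is not a subgroup.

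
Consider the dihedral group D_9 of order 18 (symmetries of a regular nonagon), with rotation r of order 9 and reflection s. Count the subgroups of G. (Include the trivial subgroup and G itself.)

16

|G| = 18, so by Lagrange every subgroup order divides 18. Divisors: 1, 2, 3, 6, 9, 18.
Subgroups by order — order 1: 1; order 2: 9; order 3: 1; order 6: 3; order 9: 1; order 18: 1.
Total: 1 + 9 + 1 + 3 + 1 + 1 = 16.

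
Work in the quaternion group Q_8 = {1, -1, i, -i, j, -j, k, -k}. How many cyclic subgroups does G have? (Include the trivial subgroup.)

Each element a generates a cyclic subgroup ⟨a⟩; distinct elements may generate the same one (a cyclic group of order d has φ(d) generators).
Cyclic subgroups by order — order 1: 1; order 2: 1; order 4: 3.
Total: 5.

5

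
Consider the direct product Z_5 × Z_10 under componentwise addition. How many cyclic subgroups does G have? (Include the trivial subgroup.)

14

Group the elements of G by the cyclic subgroup they generate; each cyclic subgroup of order d accounts for φ(d) elements.
Cyclic subgroups by order — order 1: 1; order 2: 1; order 5: 6; order 10: 6.
Total: 14.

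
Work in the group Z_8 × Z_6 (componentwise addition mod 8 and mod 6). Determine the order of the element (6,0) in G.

The order of (6,0) in Z_8 × Z_6 is lcm(ord(6) in Z_8, ord(0) in Z_6).
ord(6) = 4 and ord(0) = 1, so |⟨(6,0)⟩| = lcm(4, 1) = 4.

4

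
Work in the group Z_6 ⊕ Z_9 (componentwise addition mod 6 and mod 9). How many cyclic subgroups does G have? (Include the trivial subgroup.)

16

Group the elements of G by the cyclic subgroup they generate; each cyclic subgroup of order d accounts for φ(d) elements.
Cyclic subgroups by order — order 1: 1; order 2: 1; order 3: 4; order 6: 4; order 9: 3; order 18: 3.
Total: 16.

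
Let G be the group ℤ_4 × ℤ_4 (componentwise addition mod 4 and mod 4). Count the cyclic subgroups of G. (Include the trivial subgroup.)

Group the elements of G by the cyclic subgroup they generate; each cyclic subgroup of order d accounts for φ(d) elements.
Cyclic subgroups by order — order 1: 1; order 2: 3; order 4: 6.
Total: 10.

10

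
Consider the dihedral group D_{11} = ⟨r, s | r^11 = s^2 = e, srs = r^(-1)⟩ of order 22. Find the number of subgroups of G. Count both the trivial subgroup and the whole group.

|G| = 22, so by Lagrange every subgroup order divides 22. Divisors: 1, 2, 11, 22.
Subgroups by order — order 1: 1; order 2: 11; order 11: 1; order 22: 1.
Total: 1 + 11 + 1 + 1 = 14.

14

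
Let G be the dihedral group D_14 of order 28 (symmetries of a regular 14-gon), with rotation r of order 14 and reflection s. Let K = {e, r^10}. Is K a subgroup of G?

No

r^10 ∈ K but its inverse r^4 ∉ K, so K is not a subgroup.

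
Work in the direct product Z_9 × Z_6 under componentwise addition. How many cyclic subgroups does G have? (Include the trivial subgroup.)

Each element a generates a cyclic subgroup ⟨a⟩; distinct elements may generate the same one (a cyclic group of order d has φ(d) generators).
Cyclic subgroups by order — order 1: 1; order 2: 1; order 3: 4; order 6: 4; order 9: 3; order 18: 3.
Total: 16.

16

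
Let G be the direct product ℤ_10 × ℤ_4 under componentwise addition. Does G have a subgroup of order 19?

No

19 does not divide |G| = 40, so by Lagrange no subgroup of order 19 exists.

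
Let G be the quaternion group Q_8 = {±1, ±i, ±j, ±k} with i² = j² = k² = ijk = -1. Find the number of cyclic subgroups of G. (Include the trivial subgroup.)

5

A cyclic subgroup of order d is generated by each of its φ(d) elements of order d, so the cyclic subgroups of order d number (#elements of order d)/φ(d).
Cyclic subgroups by order — order 1: 1; order 2: 1; order 4: 3.
Total: 5.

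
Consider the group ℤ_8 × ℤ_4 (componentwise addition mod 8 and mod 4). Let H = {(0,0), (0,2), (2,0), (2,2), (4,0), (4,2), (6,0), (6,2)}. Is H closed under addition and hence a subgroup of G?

Yes

|H| = 8 divides |G| = 32, consistent with Lagrange.
H contains the identity, every element's inverse is in H, and H is closed under +: it is a subgroup.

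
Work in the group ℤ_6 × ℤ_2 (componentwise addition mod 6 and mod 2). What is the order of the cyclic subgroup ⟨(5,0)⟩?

The order of (5,0) in Z_6 × Z_2 is lcm(ord(5) in Z_6, ord(0) in Z_2).
ord(5) = 6 and ord(0) = 1, so |⟨(5,0)⟩| = lcm(6, 1) = 6.

6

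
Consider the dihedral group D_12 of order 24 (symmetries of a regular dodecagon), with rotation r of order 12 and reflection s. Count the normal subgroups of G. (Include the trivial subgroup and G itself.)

9

G has 34 subgroups. Checking conjugation-invariance by order — order 1: 1/1 normal; order 2: 1/13 normal; order 3: 1/1 normal; order 4: 1/7 normal; order 6: 1/5 normal; order 8: 0/3 normal; order 12: 3/3 normal; order 24: 1/1 normal.
Total normal subgroups: 9.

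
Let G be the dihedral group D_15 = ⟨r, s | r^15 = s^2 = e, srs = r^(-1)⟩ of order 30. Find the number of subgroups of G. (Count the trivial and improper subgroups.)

|G| = 30, so by Lagrange every subgroup order divides 30. Divisors: 1, 2, 3, 5, 6, 10, 15, 30.
Subgroups by order — order 1: 1; order 2: 15; order 3: 1; order 5: 1; order 6: 5; order 10: 3; order 15: 1; order 30: 1.
Total: 1 + 15 + 1 + 1 + 5 + 3 + 1 + 1 = 28.

28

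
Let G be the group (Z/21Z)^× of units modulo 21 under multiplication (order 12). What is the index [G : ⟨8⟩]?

|⟨8⟩| = 2 and |G| = 12.
By Lagrange, [G : H] = |G|/|H| = 12/2 = 6.

6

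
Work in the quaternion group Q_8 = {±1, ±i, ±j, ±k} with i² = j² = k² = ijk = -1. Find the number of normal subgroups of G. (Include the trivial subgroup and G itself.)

6

G has 6 subgroups. Checking conjugation-invariance by order — order 1: 1/1 normal; order 2: 1/1 normal; order 4: 3/3 normal; order 8: 1/1 normal.
Total normal subgroups: 6.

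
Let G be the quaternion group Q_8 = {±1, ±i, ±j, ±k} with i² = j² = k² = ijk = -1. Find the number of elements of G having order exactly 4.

6

The elements of order 4 are: i, -i, j, -j, k, -k.
That's 6.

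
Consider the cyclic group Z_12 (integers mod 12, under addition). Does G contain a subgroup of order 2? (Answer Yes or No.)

2 | 12. A subgroup of order 2 is {0, 6}.

Yes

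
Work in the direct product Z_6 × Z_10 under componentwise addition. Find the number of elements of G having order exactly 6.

6

An element (a,b) has order lcm(ord(a), ord(b)); count pairs with lcm equal to 6.
Enumerating gives 6 such elements.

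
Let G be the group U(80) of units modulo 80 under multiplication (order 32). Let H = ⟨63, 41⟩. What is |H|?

8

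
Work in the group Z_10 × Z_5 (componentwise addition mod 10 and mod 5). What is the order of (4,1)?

The order of (4,1) in Z_10 × Z_5 is lcm(ord(4) in Z_10, ord(1) in Z_5).
ord(4) = 5 and ord(1) = 5, so |⟨(4,1)⟩| = lcm(5, 5) = 5.

5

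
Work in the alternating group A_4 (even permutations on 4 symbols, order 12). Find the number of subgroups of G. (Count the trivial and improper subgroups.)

10

|G| = 12, so by Lagrange every subgroup order divides 12. Divisors: 1, 2, 3, 4, 6, 12.
Subgroups by order — order 1: 1; order 2: 3; order 3: 4; order 4: 1; order 6: 0; order 12: 1.
Total: 1 + 3 + 4 + 1 + 0 + 1 = 10.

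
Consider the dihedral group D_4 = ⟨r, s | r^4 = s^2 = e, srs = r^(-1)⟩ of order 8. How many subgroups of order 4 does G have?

3

|G| = 8 and 4 | 8, so subgroups of order 4 are possible by Lagrange.
The subgroups of order 4 are: {e, r, r^2, r^3}; {e, r^2, s, r^2s}; {e, r^2, rs, r^3s}.
So G has 3 subgroups of order 4.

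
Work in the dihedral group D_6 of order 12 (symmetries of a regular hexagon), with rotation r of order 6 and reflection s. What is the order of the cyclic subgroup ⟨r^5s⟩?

Computing powers of r^5s: the smallest k with (r^5s)^k = e is k = 2.

2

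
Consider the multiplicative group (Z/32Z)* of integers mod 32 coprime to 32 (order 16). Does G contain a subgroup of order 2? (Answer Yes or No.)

Yes

2 | 16. A subgroup of order 2 is {1, 15}.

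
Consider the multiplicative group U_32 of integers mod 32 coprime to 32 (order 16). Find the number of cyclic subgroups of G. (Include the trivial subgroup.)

8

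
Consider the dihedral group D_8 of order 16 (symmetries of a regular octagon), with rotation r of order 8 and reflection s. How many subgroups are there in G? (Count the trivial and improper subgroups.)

19

|G| = 16, so by Lagrange every subgroup order divides 16. Divisors: 1, 2, 4, 8, 16.
Subgroups by order — order 1: 1; order 2: 9; order 4: 5; order 8: 3; order 16: 1.
Total: 1 + 9 + 5 + 3 + 1 = 19.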